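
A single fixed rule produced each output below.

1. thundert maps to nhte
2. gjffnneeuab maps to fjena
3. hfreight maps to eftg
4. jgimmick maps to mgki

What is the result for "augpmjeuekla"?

puujak

In each case the input is transformed by: keep every other character starting from the second (positions 2nd, 4th, 6th, ...), then swap each adjacent pair of characters (1↔2, 3↔4, ...).
Applying both steps to "augpmjeuekla": "upjuka", then "puujak".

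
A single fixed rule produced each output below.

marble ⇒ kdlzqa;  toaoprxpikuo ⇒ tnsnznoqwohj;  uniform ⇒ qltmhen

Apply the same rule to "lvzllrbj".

In each case the input is transformed by: shift every letter 1 place backward in the alphabet (wrapping around), then move the last 2 characters to the front (rotate right by 2).
So "lvzllrbj" becomes "aikuykkq".

aikuykkq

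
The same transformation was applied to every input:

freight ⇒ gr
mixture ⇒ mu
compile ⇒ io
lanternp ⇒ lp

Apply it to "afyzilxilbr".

Each output is the input with this applied: sort the characters into alphabetical order, then keep one character in every 3, starting at position 3 (positions 3rd, 6th, 9th, ...).
For "afyzilxilbr", step one produces "abfiillrxyz"; step two turns that into "flx".

flx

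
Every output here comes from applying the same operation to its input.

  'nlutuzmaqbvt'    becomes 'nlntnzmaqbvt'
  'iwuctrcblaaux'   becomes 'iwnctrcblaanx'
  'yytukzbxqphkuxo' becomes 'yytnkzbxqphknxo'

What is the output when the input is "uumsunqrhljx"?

nnmsnnqrhljx

Each output is the input with this applied: replace every "u" with "n".
On "uumsunqrhljx" that produces "nnmsnnqrhljx".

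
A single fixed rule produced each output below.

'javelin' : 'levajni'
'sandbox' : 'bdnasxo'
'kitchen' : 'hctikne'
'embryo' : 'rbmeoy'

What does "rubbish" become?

The rule is to reverse the string, then move the first 2 characters to the end (rotate left by 2).
Applying both steps to "rubbish": "hsibbur", then "ibburhs".

ibburhs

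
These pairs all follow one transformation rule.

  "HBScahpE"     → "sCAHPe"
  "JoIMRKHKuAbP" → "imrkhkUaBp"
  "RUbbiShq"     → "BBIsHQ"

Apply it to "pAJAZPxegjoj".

jazpXEGJOJ

In each case the input is transformed by: flip the case of every letter, then delete the first 2 characters.
Doing the same to "pAJAZPxegjoj": "jazpXEGJOJ".
(Check on "HBScahpE": → "hbsCAHPe" → "sCAHPe" ✓)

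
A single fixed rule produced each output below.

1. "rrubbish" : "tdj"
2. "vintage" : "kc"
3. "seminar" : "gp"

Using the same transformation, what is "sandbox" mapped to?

Each output is the input with this applied: shift every letter 2 places forward in the alphabet (wrapping around), then keep one character in every 3, starting at position 2 (positions 2nd, 5th, 8th, ...).
On "sandbox": the first step gives "ucpfdqz", and the second then gives "cd".
(Check on "seminar": → "ugokpct" → "gp" ✓)

cd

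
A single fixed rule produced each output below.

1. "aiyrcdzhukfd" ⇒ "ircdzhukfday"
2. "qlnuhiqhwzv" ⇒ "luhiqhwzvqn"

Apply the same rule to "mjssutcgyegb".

jsutcgyegbms

Each output is the input with this applied: move the first 2 characters to the end (rotate left by 2), then swap the first and last characters.
So "mjssutcgyegb" becomes "jsutcgyegbms".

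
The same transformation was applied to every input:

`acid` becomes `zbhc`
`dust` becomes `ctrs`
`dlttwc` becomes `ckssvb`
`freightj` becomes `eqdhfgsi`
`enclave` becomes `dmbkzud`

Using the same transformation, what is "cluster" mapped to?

The pattern: shift every letter 1 place backward in the alphabet (wrapping around).
Doing the same to "cluster": "bktrsdq".

bktrsdq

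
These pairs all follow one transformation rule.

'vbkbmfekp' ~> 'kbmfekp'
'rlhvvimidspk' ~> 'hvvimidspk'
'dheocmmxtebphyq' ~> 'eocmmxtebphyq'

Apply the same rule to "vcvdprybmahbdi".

vdprybmahbdi

Looking at the pairs, the operation is to delete the first 2 characters.
So "vcvdprybmahbdi" becomes "vdprybmahbdi".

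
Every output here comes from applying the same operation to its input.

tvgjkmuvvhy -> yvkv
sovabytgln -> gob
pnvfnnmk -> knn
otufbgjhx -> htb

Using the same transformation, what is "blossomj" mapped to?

Each output is the input with this applied: keep one character in every 3, starting at position 2 (positions 2nd, 5th, 8th, ...), then move the last character to the front.
Starting from "blossomj": after the first operation, "lsj"; after the second, "jls".

jls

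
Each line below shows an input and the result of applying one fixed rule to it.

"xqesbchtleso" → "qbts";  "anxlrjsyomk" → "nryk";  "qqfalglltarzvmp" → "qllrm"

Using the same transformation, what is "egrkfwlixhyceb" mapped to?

Looking at the pairs, the operation is to keep one character in every 3, starting at position 2 (positions 2nd, 5th, 8th, ...).
So "egrkfwlixhyceb" becomes "gfiyb".

gfiyb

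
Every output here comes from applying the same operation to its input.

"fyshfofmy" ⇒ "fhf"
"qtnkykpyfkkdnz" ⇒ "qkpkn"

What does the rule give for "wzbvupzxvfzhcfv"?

The transformation: keep one character in every 3, starting at position 1 (positions 1st, 4th, 7th, ...).
On "wzbvupzxvfzhcfv" that produces "wvzfc".

wvzfc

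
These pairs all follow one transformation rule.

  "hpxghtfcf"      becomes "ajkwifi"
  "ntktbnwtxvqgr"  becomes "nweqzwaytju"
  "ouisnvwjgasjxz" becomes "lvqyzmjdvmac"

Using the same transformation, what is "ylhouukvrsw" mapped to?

In each case the input is transformed by: delete the first 2 characters, then shift every letter 3 places forward in the alphabet (wrapping around).
Working it through for "ylhouukvrsw": intermediate "houukvrsw", final "krxxnyuvz".

krxxnyuvz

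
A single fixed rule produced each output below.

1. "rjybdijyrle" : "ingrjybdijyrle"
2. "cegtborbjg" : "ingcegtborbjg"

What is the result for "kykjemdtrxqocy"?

ingkykjemdtrxqocy

Looking at the pairs, the operation is to prepend "ing".
For "kykjemdtrxqocy" the result is "ingkykjemdtrxqocy".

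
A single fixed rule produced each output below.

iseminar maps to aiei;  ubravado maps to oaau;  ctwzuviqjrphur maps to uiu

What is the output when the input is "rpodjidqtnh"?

The pattern: reverse the string, then keep only the vowels.
"rpodjidqtnh" → "hntqdijdopr" → "io".
(Check on "ubravado": → "odavarbu" → "oaau" ✓)

io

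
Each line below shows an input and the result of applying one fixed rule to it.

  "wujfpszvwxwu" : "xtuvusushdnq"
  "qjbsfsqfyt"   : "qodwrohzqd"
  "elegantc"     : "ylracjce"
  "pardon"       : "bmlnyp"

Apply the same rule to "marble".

The pattern: shift every letter 2 places backward in the alphabet (wrapping around), then swap the front and back halves of the string.
"marble" → "kypzjc" → "zjckyp".

zjckyp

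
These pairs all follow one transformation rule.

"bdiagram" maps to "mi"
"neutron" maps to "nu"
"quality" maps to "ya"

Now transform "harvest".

tr

Looking at the pairs, the operation is to move the last 3 characters to the front (rotate right by 3), then keep one character in every 3, starting at position 3 (positions 3rd, 6th, 9th, ...).
"harvest" → "estharv" → "tr".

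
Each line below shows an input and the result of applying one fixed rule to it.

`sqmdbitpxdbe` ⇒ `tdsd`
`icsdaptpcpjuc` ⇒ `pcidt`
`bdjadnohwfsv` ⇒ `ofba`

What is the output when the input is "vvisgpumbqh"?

What's happening: keep one character in every 3, starting at position 1 (positions 1st, 4th, 7th, ...), then move the last 2 characters to the front (rotate right by 2).
For "vvisgpumbqh", step one produces "vsuq"; step two turns that into "uqvs".
(Check on "bdjadnohwfsv": → "baof" → "ofba" ✓)

uqvs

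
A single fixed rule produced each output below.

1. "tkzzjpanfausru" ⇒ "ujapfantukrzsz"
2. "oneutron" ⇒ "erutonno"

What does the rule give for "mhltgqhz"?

lqtgmzhh

The pattern: take characters alternately from the front and the back (1st, last, 2nd, 2nd-last, ...), then swap the front and back halves of the string.
For "mhltgqhz", step one produces "mzhhlqtg"; step two turns that into "lqtgmzhh".
(Check on "oneutron": → "onnoerut" → "erutonno" ✓)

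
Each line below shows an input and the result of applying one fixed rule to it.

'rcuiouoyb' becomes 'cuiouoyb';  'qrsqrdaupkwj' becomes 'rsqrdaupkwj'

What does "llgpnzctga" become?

What's happening: delete the first character.
Applying that to "llgpnzctga" gives "lgpnzctga".

lgpnzctga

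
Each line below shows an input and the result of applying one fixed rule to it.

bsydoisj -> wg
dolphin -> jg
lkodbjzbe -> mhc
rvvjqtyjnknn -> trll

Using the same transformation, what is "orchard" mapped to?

The transformation: keep one character in every 3, starting at position 3 (positions 3rd, 6th, 9th, ...), then shift every letter 2 places backward in the alphabet (wrapping around).
Applying both steps to "orchard": "cr", then "ap".

ap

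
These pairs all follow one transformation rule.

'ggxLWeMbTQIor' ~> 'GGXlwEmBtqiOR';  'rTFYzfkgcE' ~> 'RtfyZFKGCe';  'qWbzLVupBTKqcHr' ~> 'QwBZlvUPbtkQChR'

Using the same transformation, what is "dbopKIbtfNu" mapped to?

DBOPkiBTFnU

In each case the input is transformed by: flip the case of every letter.
"dbopKIbtfNu" → "DBOPkiBTFnU".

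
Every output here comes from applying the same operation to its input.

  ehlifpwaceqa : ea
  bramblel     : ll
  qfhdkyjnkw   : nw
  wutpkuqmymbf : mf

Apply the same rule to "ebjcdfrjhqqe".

Looking at the pairs, the operation is to keep every other character starting from the second (positions 2nd, 4th, 6th, ...), then keep only the last 2 characters.
Working it through for "ebjcdfrjhqqe": intermediate "bcfjqe", final "qe".

qe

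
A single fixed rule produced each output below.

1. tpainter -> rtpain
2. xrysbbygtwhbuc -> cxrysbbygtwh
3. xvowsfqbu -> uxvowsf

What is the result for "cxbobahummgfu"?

The pattern: move the last 3 characters to the front (rotate right by 3), then delete the first 2 characters.
For "cxbobahummgfu", step one produces "gfucxbobahumm"; step two turns that into "ucxbobahumm".

ucxbobahumm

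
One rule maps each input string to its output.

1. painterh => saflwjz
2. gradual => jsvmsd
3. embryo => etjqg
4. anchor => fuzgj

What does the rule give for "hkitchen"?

Rule — shift every letter 8 places backward in the alphabet (wrapping around), then delete the first character.
Applying that to "hkitchen" gives "caluzwf".
(Check on "gradual": → "yjsvmsd" → "jsvmsd" ✓)

caluzwf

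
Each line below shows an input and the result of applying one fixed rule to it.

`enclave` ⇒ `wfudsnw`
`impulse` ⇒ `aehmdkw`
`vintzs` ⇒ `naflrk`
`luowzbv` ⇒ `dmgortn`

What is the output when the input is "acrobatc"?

Rule — shift every letter 8 places backward in the alphabet (wrapping around).
On "acrobatc" that produces "sujgtslu".

sujgtslu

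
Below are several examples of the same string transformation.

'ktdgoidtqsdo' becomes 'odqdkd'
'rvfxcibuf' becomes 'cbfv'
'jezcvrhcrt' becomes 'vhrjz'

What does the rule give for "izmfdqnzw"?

dnwz

The pattern: move the first 3 characters to the end (rotate left by 3), then keep every other character starting from the second (positions 2nd, 4th, 6th, ...).
"izmfdqnzw" → "fdqnzwizm" → "dnwz".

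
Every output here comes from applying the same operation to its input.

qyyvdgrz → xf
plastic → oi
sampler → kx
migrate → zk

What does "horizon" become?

Each output is the input with this applied: shift every letter 6 places forward in the alphabet (wrapping around), then keep only the last 2 characters.
On "horizon" that produces "ut".

ut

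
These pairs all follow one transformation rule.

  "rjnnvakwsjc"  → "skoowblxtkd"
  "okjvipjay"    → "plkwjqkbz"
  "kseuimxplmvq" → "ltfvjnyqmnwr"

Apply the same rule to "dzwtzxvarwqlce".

eaxuaywbsxrmdf

What's happening: shift every letter 1 place forward in the alphabet (wrapping around).
Applying that to "dzwtzxvarwqlce" gives "eaxuaywbsxrmdf".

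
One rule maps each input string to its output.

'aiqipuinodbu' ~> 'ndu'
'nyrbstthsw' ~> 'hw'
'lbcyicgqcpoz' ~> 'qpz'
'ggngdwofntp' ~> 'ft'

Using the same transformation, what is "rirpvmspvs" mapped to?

ps

The transformation: keep every other character starting from the second (positions 2nd, 4th, 6th, ...), then delete the first 3 characters.
For "rirpvmspvs", step one produces "ipmps"; step two turns that into "ps".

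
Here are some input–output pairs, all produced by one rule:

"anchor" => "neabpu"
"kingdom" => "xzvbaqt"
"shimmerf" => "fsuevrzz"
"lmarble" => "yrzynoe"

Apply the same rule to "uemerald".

The rule is to shift every letter 13 places forward in the alphabet (wrapping around) — i.e. ROT13, then take characters alternately from the front and the back (1st, last, 2nd, 2nd-last, ...).
"uemerald" → "hrzrenyq" → "hqryznre".

hqryznre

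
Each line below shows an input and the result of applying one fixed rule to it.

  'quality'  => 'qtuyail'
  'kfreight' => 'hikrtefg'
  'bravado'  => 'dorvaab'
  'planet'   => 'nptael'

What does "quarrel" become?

The transformation: sort the characters into alphabetical order, then move the first 3 characters to the end (rotate left by 3).
Working it through for "quarrel": intermediate "aelqrru", final "qrruael".

qrruael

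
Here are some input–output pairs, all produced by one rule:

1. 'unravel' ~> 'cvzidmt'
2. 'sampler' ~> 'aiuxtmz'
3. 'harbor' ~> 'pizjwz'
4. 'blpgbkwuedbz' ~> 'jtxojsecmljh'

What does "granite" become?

What's happening: shift every letter 8 places forward in the alphabet (wrapping around).
Applying that to "granite" gives "ozivqbm".

ozivqbm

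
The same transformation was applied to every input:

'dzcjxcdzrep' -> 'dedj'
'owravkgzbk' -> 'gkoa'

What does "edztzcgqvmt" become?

gmet

What's happening: keep one character in every 3, starting at position 1 (positions 1st, 4th, 7th, ...), then move the first 2 characters to the end (rotate left by 2).
Working it through for "edztzcgqvmt": intermediate "etgm", final "gmet".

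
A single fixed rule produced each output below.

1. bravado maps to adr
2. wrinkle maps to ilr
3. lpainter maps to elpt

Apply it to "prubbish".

Rule — sort the characters into alphabetical order, then keep every other character starting from the second (positions 2nd, 4th, 6th, ...).
Working it through for "prubbish": intermediate "bbhiprsu", final "biru".

biru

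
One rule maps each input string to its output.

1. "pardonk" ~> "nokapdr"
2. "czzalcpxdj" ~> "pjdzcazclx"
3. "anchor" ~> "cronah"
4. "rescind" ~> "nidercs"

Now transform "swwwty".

wytwsw

Rule — swap each adjacent pair of characters (1↔2, 3↔4, ...), then move the last 3 characters to the front (rotate right by 3).
For "swwwty", step one produces "wswwyt"; step two turns that into "wytwsw".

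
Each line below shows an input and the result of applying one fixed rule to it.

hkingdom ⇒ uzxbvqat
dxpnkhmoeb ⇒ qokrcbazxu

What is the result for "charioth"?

In each case the input is transformed by: shift every letter 13 places forward in the alphabet (wrapping around) — i.e. ROT13, then take characters alternately from the front and the back (1st, last, 2nd, 2nd-last, ...).
For "charioth", step one produces "punevbgu"; step two turns that into "puugnbev".

puugnbev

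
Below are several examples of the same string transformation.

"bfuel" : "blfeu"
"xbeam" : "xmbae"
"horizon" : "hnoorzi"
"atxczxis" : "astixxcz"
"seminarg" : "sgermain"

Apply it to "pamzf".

Rule — take characters alternately from the front and the back (1st, last, 2nd, 2nd-last, ...).
So "pamzf" becomes "pfazm".

pfazm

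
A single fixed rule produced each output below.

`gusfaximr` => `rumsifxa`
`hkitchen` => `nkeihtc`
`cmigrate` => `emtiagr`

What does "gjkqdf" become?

fjdkq

The rule is to take characters alternately from the front and the back (1st, last, 2nd, 2nd-last, ...), then delete the first character.
On "gjkqdf": the first step gives "gfjdkq", and the second then gives "fjdkq".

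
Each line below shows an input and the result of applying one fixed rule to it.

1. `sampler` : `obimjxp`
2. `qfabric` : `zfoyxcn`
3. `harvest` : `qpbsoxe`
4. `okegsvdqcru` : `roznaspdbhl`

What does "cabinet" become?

qbkfyxz

Each output is the input with this applied: shift every letter 3 places backward in the alphabet (wrapping around), then reverse the string.
Applying both steps to "cabinet": "zxyfkbq", then "qbkfyxz".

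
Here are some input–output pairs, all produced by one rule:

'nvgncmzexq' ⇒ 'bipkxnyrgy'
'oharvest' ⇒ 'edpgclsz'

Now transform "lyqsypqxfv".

gqibajdbjw

In each case the input is transformed by: reverse the string, then shift every letter 11 places forward in the alphabet (wrapping around).
On "lyqsypqxfv" that produces "gqibajdbjw".
(Check on "nvgncmzexq": → "qxezmcngvn" → "bipkxnyrgy" ✓)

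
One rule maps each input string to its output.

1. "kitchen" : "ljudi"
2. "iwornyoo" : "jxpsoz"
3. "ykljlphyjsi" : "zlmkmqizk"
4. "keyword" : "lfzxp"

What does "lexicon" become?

mfyjd

The pattern: delete the last 2 characters, then shift every letter 1 place forward in the alphabet (wrapping around).
"lexicon" → "lexic" → "mfyjd".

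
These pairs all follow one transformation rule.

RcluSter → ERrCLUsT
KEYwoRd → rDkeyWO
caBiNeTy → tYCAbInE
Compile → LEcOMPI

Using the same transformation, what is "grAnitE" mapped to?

TeGRaNI

In each case the input is transformed by: move the last 2 characters to the front (rotate right by 2), then flip the case of every letter.
Applying both steps to "grAnitE": "tEgrAni", then "TeGRaNI".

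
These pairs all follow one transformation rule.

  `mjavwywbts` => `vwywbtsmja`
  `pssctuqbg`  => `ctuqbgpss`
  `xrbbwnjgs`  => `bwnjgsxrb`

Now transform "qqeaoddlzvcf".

Each output is the input with this applied: move the first 3 characters to the end (rotate left by 3).
On "qqeaoddlzvcf" that produces "aoddlzvcfqqe".

aoddlzvcfqqe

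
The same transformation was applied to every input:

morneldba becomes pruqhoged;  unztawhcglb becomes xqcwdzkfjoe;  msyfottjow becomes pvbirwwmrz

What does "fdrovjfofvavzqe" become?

The rule is to shift every letter 3 places forward in the alphabet (wrapping around).
For "fdrovjfofvavzqe" the result is "igurymiriydycth".

igurymiriydycth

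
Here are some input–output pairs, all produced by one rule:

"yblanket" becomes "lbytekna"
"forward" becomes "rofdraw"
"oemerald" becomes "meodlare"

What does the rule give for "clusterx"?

What's happening: reverse the string, then move the last 3 characters to the front (rotate right by 3).
On "clusterx": the first step gives "xretsulc", and the second then gives "ulcxrets".
(Check on "forward": → "drawrof" → "rofdraw" ✓)

ulcxrets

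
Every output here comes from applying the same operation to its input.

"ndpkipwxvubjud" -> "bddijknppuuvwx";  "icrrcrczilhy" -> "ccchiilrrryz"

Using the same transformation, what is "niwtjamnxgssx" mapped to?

The rule is to sort the characters into alphabetical order.
On "niwtjamnxgssx" that produces "agijmnnsstwxx".

agijmnnsstwxx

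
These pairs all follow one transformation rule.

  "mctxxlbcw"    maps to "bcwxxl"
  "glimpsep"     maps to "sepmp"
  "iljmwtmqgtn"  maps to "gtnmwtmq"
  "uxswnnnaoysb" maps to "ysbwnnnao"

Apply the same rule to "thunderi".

The transformation: delete the first 3 characters, then move the last 3 characters to the front (rotate right by 3).
Applying both steps to "thunderi": "nderi", then "erind".
(Check on "iljmwtmqgtn": → "mwtmqgtn" → "gtnmwtmq" ✓)

erind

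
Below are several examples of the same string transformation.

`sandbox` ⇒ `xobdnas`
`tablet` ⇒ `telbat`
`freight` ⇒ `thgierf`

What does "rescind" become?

Each output is the input with this applied: reverse the string.
For "rescind" the result is "dnicser".

dnicser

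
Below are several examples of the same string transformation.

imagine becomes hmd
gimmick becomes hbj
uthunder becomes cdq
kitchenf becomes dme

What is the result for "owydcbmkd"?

ljc

In each case the input is transformed by: shift every letter 1 place backward in the alphabet (wrapping around), then keep only the last 3 characters.
On "owydcbmkd": the first step gives "nvxcbaljc", and the second then gives "ljc".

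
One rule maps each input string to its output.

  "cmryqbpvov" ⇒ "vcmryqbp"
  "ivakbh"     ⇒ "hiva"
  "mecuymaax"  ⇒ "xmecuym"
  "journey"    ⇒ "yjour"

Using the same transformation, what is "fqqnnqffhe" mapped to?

efqqnnqf

The pattern: move the last 3 characters to the front (rotate right by 3), then delete the first 2 characters.
Applying both steps to "fqqnnqffhe": "fhefqqnnqf", then "efqqnnqf".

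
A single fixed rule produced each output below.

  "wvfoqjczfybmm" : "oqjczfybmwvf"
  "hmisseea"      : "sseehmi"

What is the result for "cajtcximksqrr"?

In each case the input is transformed by: delete the last character, then move the first 3 characters to the end (rotate left by 3).
On "cajtcximksqrr": the first step gives "cajtcximksqr", and the second then gives "tcximksqrcaj".

tcximksqrcaj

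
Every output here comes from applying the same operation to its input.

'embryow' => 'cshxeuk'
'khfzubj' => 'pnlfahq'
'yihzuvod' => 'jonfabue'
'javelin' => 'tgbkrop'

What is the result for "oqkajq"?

wwqgpu

Rule — shift every letter 6 places forward in the alphabet (wrapping around), then swap the first and last characters.
Working it through for "oqkajq": intermediate "uwqgpw", final "wwqgpu".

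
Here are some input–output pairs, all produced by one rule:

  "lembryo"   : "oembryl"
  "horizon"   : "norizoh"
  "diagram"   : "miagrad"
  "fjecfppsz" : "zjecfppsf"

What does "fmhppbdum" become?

Looking at the pairs, the operation is to swap the first and last characters.
For "fmhppbdum" the result is "mmhppbduf".

mmhppbduf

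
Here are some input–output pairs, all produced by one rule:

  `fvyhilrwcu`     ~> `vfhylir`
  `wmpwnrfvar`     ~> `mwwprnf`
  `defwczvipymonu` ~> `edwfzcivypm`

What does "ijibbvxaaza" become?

Rule — delete the last 3 characters, then swap each adjacent pair of characters (1↔2, 3↔4, ...).
"ijibbvxaaza" → "ijibbvxa" → "jibivbax".

jibivbax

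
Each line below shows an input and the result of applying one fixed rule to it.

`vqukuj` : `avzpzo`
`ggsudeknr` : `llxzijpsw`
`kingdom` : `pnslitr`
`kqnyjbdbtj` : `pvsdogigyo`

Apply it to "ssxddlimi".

What's happening: shift every letter 5 places forward in the alphabet (wrapping around).
Applying that to "ssxddlimi" gives "xxciiqnrn".

xxciiqnrn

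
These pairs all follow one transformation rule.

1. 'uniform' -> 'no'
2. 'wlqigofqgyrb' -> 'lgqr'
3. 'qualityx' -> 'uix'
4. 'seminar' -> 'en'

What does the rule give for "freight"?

rg

The pattern: keep one character in every 3, starting at position 2 (positions 2nd, 5th, 8th, ...).
Doing the same to "freight": "rg".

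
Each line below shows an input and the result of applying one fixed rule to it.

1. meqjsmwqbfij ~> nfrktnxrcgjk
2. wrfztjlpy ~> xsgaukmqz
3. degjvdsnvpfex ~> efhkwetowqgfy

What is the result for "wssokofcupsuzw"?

xttplpgdvqtvax

The rule is to shift every letter 1 place forward in the alphabet (wrapping around).
So "wssokofcupsuzw" becomes "xttplpgdvqtvax".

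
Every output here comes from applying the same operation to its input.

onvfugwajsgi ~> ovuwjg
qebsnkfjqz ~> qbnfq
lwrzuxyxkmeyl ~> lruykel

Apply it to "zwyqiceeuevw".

zyieuv

The rule is to keep every other character starting from the first (positions 1st, 3rd, 5th, ...).
Applying that to "zwyqiceeuevw" gives "zyieuv".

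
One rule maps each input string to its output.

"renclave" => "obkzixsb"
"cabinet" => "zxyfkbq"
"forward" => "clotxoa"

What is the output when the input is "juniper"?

grkfmbo

What's happening: shift every letter 3 places backward in the alphabet (wrapping around).
Doing the same to "juniper": "grkfmbo".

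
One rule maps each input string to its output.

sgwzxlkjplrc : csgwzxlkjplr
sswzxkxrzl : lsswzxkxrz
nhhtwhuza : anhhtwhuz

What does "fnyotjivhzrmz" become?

zfnyotjivhzrm

Rule — move the last character to the front.
On "fnyotjivhzrmz" that produces "zfnyotjivhzrm".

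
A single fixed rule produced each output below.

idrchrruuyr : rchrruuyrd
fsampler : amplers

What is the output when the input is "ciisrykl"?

isrykli

The rule is to delete the first character, then move the first character to the end.
For "ciisrykl", step one produces "iisrykl"; step two turns that into "isrykli".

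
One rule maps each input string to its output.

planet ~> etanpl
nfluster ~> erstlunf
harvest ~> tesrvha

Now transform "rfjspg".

pgjsrf

Looking at the pairs, the operation is to swap each adjacent pair of characters (1↔2, 3↔4, ...), then reverse the string.
On "rfjspg": the first step gives "frsjgp", and the second then gives "pgjsrf".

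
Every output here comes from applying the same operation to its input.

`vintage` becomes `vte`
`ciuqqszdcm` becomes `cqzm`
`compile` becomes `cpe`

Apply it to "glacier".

gcr

Each output is the input with this applied: keep one character in every 3, starting at position 1 (positions 1st, 4th, 7th, ...).
On "glacier" that produces "gcr".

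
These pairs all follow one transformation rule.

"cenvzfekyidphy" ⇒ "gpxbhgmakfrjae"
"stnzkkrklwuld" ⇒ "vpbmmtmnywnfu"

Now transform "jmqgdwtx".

Each output is the input with this applied: move the first character to the end, then shift every letter 2 places forward in the alphabet (wrapping around).
Working it through for "jmqgdwtx": intermediate "mqgdwtxj", final "osifyvzl".
(Check on "stnzkkrklwuld": → "tnzkkrklwulds" → "vpbmmtmnywnfu" ✓)

osifyvzl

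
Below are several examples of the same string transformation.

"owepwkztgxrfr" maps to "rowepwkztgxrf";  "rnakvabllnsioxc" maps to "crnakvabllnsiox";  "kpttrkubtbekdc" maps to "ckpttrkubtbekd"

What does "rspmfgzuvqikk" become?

Each output is the input with this applied: move the last character to the front.
On "rspmfgzuvqikk" that produces "krspmfgzuvqik".

krspmfgzuvqik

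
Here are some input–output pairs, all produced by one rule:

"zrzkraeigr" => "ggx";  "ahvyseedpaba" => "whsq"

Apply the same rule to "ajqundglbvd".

Looking at the pairs, the operation is to shift every letter 11 places backward in the alphabet (wrapping around), then keep one character in every 3, starting at position 2 (positions 2nd, 5th, 8th, ...).
For "ajqundglbvd", step one produces "pyfjcsvaqks"; step two turns that into "ycas".
(Check on "zrzkraeigr": → "ogozgptxvg" → "ggx" ✓)

ycas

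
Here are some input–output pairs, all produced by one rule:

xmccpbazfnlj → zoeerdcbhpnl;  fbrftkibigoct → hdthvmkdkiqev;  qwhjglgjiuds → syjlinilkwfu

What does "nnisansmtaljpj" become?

Each output is the input with this applied: shift every letter 2 places forward in the alphabet (wrapping around).
So "nnisansmtaljpj" becomes "ppkucpuovcnlrl".

ppkucpuovcnlrl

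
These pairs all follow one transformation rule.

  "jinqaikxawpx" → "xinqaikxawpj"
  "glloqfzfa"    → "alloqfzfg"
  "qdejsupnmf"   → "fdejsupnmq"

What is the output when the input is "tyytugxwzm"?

myytugxwzt

Each output is the input with this applied: swap the first and last characters.
"tyytugxwzm" → "myytugxwzt".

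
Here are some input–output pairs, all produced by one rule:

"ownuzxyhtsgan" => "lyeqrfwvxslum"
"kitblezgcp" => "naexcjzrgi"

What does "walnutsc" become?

aqrsljyu

Each output is the input with this applied: reverse the string, then shift every letter 2 places backward in the alphabet (wrapping around).
On "walnutsc": the first step gives "cstunlaw", and the second then gives "aqrsljyu".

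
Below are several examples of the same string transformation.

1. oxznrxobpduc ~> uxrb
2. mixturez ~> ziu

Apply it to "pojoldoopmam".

The transformation: keep one character in every 3, starting at position 2 (positions 2nd, 5th, 8th, ...), then move the last character to the front.
On "pojoldoopmam": the first step gives "oloa", and the second then gives "aolo".

aolo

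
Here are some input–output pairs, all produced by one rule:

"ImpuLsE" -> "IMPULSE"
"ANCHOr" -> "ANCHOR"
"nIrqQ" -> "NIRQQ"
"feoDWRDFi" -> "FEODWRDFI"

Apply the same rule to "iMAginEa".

IMAGINEA

Rule — convert every letter to uppercase.
On "iMAginEa" that produces "IMAGINEA".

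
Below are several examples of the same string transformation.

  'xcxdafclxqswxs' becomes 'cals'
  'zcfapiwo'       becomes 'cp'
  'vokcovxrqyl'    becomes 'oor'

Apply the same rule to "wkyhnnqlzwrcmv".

What's happening: move the last character to the front, then keep one character in every 3, starting at position 3 (positions 3rd, 6th, 9th, ...).
"wkyhnnqlzwrcmv" → "vwkyhnnqlzwrcm" → "knlr".
(Check on "xcxdafclxqswxs": → "sxcxdafclxqswx" → "cals" ✓)

knlr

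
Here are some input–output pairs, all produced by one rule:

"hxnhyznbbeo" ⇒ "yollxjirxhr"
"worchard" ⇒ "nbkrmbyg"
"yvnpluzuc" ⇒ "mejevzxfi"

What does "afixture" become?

The pattern: reverse the string, then shift every letter 10 places forward in the alphabet (wrapping around).
For "afixture", step one produces "erutxifa"; step two turns that into "obedhspk".

obedhspk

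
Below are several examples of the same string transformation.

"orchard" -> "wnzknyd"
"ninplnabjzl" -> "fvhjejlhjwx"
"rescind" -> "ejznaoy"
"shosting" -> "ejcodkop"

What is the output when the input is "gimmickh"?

ygdceiie

The rule is to move the last 3 characters to the front (rotate right by 3), then shift every letter 4 places backward in the alphabet (wrapping around).
"gimmickh" → "ckhgimmi" → "ygdceiie".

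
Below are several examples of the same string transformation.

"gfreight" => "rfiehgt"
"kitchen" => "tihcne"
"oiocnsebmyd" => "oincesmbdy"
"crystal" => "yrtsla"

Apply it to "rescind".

seicdn

The pattern: delete the first character, then swap each adjacent pair of characters (1↔2, 3↔4, ...).
Applying both steps to "rescind": "escind", then "seicdn".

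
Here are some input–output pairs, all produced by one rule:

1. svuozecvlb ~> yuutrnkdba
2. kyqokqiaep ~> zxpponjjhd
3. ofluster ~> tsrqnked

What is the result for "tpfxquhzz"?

Rule — shift every letter 1 place backward in the alphabet (wrapping around), then sort the characters into reverse alphabetical order.
"tpfxquhzz" → "yywtspoge".

yywtspoge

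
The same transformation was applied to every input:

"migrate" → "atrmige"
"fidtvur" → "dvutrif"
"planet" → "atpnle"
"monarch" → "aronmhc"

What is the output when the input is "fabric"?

arifcb

The pattern: sort the characters into reverse alphabetical order, then move the last character to the front.
"fabric" → "arifcb".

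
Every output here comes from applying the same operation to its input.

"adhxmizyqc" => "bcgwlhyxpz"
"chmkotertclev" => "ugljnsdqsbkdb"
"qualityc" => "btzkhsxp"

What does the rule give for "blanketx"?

Each output is the input with this applied: swap the first and last characters, then shift every letter 1 place backward in the alphabet (wrapping around).
On "blanketx": the first step gives "xlanketb", and the second then gives "wkzmjdsa".

wkzmjdsa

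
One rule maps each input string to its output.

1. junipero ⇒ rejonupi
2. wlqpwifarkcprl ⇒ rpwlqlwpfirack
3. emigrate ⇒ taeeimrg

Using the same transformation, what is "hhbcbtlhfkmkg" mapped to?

What's happening: move the last 3 characters to the front (rotate right by 3), then swap each adjacent pair of characters (1↔2, 3↔4, ...).
On "hhbcbtlhfkmkg": the first step gives "mkghhbcbtlhfk", and the second then gives "kmhgbhbcltfhk".

kmhgbhbcltfhk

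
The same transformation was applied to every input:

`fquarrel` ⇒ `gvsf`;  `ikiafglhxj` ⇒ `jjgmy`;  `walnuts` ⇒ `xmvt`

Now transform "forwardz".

gsbe

Each output is the input with this applied: keep every other character starting from the first (positions 1st, 3rd, 5th, ...), then shift every letter 1 place forward in the alphabet (wrapping around).
Starting from "forwardz": after the first operation, "frad"; after the second, "gsbe".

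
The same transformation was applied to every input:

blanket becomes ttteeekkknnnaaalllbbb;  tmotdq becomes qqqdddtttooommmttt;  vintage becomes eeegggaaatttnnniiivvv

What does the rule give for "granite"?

eeetttiiinnnaaarrrggg

In each case the input is transformed by: reverse the string, then repeat every character 3 times.
"granite" → "etinarg" → "eeetttiiinnnaaarrrggg".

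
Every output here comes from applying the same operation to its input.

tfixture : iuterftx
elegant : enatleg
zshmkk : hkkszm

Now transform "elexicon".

ecinolex

The pattern: swap each adjacent pair of characters (1↔2, 3↔4, ...), then move the first 3 characters to the end (rotate left by 3).
On "elexicon": the first step gives "lexecino", and the second then gives "ecinolex".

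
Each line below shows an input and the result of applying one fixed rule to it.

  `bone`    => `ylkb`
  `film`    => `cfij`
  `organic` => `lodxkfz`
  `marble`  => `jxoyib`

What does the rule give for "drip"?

aofm

The pattern: shift every letter 3 places backward in the alphabet (wrapping around).
Doing the same to "drip": "aofm".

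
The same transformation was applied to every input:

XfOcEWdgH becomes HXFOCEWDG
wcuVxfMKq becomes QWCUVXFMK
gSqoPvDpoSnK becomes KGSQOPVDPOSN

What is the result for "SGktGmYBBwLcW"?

WSGKTGMYBBWLC

The pattern: move the last character to the front, then convert every letter to uppercase.
Working it through for "SGktGmYBBwLcW": intermediate "WSGktGmYBBwLc", final "WSGKTGMYBBWLC".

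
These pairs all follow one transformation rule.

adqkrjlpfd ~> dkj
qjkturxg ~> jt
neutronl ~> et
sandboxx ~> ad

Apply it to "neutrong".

et

Each output is the input with this applied: delete the last 3 characters, then keep every other character starting from the second (positions 2nd, 4th, 6th, ...).
For "neutrong" the result is "et".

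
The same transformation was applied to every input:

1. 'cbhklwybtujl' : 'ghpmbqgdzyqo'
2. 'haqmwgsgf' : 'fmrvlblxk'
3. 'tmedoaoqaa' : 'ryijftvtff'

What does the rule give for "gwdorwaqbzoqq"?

bltibwvfegvtv

The pattern: shift every letter 5 places forward in the alphabet (wrapping around), then swap each adjacent pair of characters (1↔2, 3↔4, ...).
For "gwdorwaqbzoqq", step one produces "lbitwbfvgetvv"; step two turns that into "bltibwvfegvtv".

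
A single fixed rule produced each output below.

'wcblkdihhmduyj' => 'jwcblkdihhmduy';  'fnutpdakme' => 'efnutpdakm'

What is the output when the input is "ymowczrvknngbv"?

vymowczrvknngb

In each case the input is transformed by: move the last character to the front.
Doing the same to "ymowczrvknngbv": "vymowczrvknngb".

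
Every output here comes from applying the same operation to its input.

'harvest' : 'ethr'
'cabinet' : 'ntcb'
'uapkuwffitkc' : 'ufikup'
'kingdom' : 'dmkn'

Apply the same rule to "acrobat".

Rule — keep every other character starting from the first (positions 1st, 3rd, 5th, ...), then move the first 2 characters to the end (rotate left by 2).
"acrobat" → "btar".

btar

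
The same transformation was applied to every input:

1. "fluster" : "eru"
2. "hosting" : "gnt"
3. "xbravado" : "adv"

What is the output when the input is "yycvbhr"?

bry

The pattern: sort the characters into alphabetical order, then keep one character in every 3, starting at position 1 (positions 1st, 4th, 7th, ...).
Working it through for "yycvbhr": intermediate "bchrvyy", final "bry".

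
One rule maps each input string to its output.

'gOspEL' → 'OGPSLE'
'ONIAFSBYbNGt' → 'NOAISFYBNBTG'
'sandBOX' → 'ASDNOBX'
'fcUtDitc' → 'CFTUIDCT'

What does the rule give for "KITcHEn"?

Each output is the input with this applied: swap each adjacent pair of characters (1↔2, 3↔4, ...), then convert every letter to uppercase.
Starting from "KITcHEn": after the first operation, "IKcTEHn"; after the second, "IKCTEHN".

IKCTEHN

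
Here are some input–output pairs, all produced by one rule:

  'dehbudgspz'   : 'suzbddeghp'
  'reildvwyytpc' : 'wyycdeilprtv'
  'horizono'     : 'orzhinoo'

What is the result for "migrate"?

The rule is to sort the characters into alphabetical order, then move the last 3 characters to the front (rotate right by 3).
Applying both steps to "migrate": "aegimrt", then "mrtaegi".

mrtaegi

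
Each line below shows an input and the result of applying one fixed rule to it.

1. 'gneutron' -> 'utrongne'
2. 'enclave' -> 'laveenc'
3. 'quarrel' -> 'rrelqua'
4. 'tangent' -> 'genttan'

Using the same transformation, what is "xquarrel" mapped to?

arrelxqu

Each output is the input with this applied: move the first 3 characters to the end (rotate left by 3).
Applying that to "xquarrel" gives "arrelxqu".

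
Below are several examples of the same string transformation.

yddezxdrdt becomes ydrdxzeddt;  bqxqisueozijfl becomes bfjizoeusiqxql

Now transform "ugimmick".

ucimmigk

Each output is the input with this applied: swap the first and last characters, then reverse the string.
For "ugimmick", step one produces "kgimmicu"; step two turns that into "ucimmigk".
(Check on "bqxqisueozijfl": → "lqxqisueozijfb" → "bfjizoeusiqxql" ✓)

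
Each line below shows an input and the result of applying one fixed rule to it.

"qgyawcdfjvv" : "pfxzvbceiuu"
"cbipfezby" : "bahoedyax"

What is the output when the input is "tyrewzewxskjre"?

Rule — shift every letter 1 place backward in the alphabet (wrapping around).
Doing the same to "tyrewzewxskjre": "sxqdvydvwrjiqd".

sxqdvydvwrjiqd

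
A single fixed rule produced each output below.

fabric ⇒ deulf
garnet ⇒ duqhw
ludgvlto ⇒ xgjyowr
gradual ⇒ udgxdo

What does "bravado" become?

udydgr

The rule is to delete the first character, then shift every letter 3 places forward in the alphabet (wrapping around).
Working it through for "bravado": intermediate "ravado", final "udydgr".
(Check on "gradual": → "radual" → "udgxdo" ✓)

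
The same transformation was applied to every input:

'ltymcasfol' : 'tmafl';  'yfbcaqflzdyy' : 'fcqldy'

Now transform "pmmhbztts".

mhzt

Looking at the pairs, the operation is to keep every other character starting from the second (positions 2nd, 4th, 6th, ...).
So "pmmhbztts" becomes "mhzt".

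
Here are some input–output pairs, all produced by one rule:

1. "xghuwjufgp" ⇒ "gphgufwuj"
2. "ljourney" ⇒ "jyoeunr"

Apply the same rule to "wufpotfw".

In each case the input is transformed by: delete the first character, then take characters alternately from the front and the back (1st, last, 2nd, 2nd-last, ...).
"wufpotfw" → "ufpotfw" → "uwffpto".

uwffpto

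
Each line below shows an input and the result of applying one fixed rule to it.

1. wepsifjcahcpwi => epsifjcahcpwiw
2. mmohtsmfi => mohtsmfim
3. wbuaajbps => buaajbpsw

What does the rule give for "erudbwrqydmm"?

Each output is the input with this applied: move the first character to the end.
For "erudbwrqydmm" the result is "rudbwrqydmme".

rudbwrqydmme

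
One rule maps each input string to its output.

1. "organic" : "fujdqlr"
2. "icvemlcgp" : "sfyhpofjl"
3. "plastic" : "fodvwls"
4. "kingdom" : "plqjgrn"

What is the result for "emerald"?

Each output is the input with this applied: swap the first and last characters, then shift every letter 3 places forward in the alphabet (wrapping around).
For "emerald", step one produces "dmerale"; step two turns that into "gphudoh".

gphudoh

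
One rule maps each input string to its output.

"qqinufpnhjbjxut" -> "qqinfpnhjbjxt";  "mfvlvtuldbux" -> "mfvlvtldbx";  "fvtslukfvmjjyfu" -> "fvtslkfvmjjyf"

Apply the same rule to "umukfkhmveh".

The pattern: remove every "u".
"umukfkhmveh" → "mkfkhmveh".

mkfkhmveh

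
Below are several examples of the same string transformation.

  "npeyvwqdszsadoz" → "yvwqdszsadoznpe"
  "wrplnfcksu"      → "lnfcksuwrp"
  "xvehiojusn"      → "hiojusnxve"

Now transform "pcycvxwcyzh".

cvxwcyzhpcy

The pattern: move the first 3 characters to the end (rotate left by 3).
"pcycvxwcyzh" → "cvxwcyzhpcy".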